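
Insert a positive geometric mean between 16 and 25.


GM = √(16×25) = √400 = 20

GM = 20


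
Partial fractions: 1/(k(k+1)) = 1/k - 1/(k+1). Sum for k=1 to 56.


1/(k(k+1)) = 1/k - 1/(k+1) (partial fractions)
Telescoping: Σ = 1 - 1/57 = 56/57

Sum = 56/57


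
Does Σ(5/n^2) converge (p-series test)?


p-series test: Σ c/n^p converges if p > 1, diverges if p ≤ 1 (constant c > 0 doesn't affect convergence).
p = 2
2 > 1 → CONVERGES

Converges (p = 2 > 1)


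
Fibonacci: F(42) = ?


Fibonacci sequence: 1, 1, 2, 3, 5, 8, 13, 21, 34, 55, 89, ...
F(42) = 267914296

F(42) = 267914296


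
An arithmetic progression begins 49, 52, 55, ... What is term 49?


aₙ = a₁ + (n-1)d
= 49 + (49-1)×3
= 49 + 144
= 193

a_49 = 193


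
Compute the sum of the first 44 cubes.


n(n+1)/2 = 44×45/2 = 990
Σk³ = 990² = 980100

Σk³ = 980100


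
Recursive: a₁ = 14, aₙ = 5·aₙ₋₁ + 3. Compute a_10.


Computing step by step:
a_1 = 14
a_2 = 73
a_3 = 368
a_4 = 1843
a_5 = 9218
a_6 = 46093
a_7 = 230468
a_8 = 1152343
a_9 = 5761718
a_10 = 28808593


a_10 = 28808593


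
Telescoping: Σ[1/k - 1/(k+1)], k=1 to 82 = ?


Telescoping: adjacent terms cancel.
= 1/1 - 1/83
= 1 - 1/83 = 82/83

Sum = 82/83


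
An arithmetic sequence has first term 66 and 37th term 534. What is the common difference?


d = (aₙ - a₁)/(n-1)
= (534 - 66)/(37-1)
= 468/36 = 13

d = 13


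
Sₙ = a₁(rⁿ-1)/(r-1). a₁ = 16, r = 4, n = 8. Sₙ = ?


Sₙ = 16×(4^8 - 1)/(4 - 1)
= 16×(65536 - 1)/3
= 16×65535/3
= 349520

S_8 = 349520


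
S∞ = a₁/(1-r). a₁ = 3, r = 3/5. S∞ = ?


S∞ = a₁/(1-r) = 3/(1 - 3/5)
= 3/(2/5)
= 15/2

S∞ = 15/2


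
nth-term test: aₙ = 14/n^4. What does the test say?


lim(n→∞) 14/n^4 = 0
lim aₙ = 0 → nth-term test is INCONCLUSIVE
(Need other tests; this is actually a convergent p-series with p=4 > 1)

Inconclusive (lim aₙ = 0; need another test)


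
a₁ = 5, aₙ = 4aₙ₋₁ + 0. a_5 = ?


Computing step by step:
a_1 = 5
a_2 = 20
a_3 = 80
a_4 = 320
a_5 = 1280


a_5 = 1280


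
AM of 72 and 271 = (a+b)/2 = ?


AM = (72 + 271)/2 = 343/2 = 171.5

AM = 171.5


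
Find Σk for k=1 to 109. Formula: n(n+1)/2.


n(n+1)/2 = 109×110/2 = 11990/2 = 5995

Σk = 5995


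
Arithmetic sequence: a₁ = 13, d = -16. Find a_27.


aₙ = a₁ + (n-1)d
= 13 + (27-1)×-16
= 13 - 416
= -403

a_27 = -403


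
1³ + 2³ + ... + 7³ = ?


n(n+1)/2 = 7×8/2 = 28
Σk³ = 28² = 784

Σk³ = 784


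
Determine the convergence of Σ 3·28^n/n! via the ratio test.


aₙ = 3·28^n/n!
a_{n+1}/aₙ = 28^(n+1)/(n+1)! × n!/28^n  (constant 3 cancels)
= 28/(n+1)
L = lim(n→∞) 28/(n+1) = 0
L < 1 → series CONVERGES

Converges (ratio test: L = 0 < 1)


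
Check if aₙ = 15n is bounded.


aₙ = 15n → as n→∞, aₙ→∞
No finite upper bound exists
The sequence is UNBOUNDED

Unbounded (aₙ → ∞ as n → ∞)


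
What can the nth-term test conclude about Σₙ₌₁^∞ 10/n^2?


lim(n→∞) 10/n^2 = 0
lim aₙ = 0 → nth-term test is INCONCLUSIVE
(Need other tests; this is actually a convergent p-series with p=2 > 1)

Inconclusive (lim aₙ = 0; need another test)


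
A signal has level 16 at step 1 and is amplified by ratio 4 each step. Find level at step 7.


aₙ = a₁·r^(n-1)
= 16×4^6
= 16×4096
= 65536

a_7 = 65536


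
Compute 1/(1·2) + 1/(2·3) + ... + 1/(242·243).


1/(k(k+1)) = 1/k - 1/(k+1) (partial fractions)
Telescoping: Σ = 1 - 1/243 = 242/243

Sum = 242/243


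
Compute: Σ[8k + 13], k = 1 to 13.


Σ(8k+13) = 8·Σk + 13·n
= 8·91 + 13·13
= 728 + 169 = 897

Σ = 897


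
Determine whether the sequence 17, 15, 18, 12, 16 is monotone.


Differences: -2, 3, -6, 4
Difference at position 2 is +3 (> 0) but position 1 is -2 (< 0) — sequence both rises and falls
→ NOT monotonic

Not monotonic


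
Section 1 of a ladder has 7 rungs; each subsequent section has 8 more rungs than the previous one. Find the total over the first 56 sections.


aₙ = 7 + (56-1)×8 = 447
Sₙ = n(a₁+aₙ)/2 = 56×(7+447)/2
= 56×454/2 = 12712

S_56 = 12712


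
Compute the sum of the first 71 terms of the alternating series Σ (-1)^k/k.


S = -1 + 1/2 - 1/3 + 1/4 - 1/5 + 1/6 - 1/7 + 1/8 ± ...
= -0.7001
(Full series converges to -ln(2) ≈ -0.6931)

S_71 = -0.7001


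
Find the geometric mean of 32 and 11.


GM = √(32×11) = √352 = 18.7617

GM = 18.7617


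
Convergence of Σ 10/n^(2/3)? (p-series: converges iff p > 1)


p-series test: Σ c/n^p converges if p > 1, diverges if p ≤ 1 (constant c > 0 doesn't affect convergence).
p = 2/3
2/3 ≤ 1 → DIVERGES

Diverges (p = 2/3 ≤ 1)


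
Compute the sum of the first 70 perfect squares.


n = 70
n(n+1)(2n+1)/6 = 70×71×141/6
= 700770/6 = 116795

Σk² = 116795


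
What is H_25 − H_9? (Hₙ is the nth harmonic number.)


Σₖ₌10^25 1/k = 1/10 + 1/11 + 1/12 + ... + 1/25
= 26422849771/26771144400
≈ 0.987

Sum = 26422849771/26771144400 ≈ 0.987


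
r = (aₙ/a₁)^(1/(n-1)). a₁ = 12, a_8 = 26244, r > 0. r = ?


r^(n-1) = aₙ/a₁
r^7 = 26244/12 = 2187
r = 2187^(1/7)
= 3

r = 3


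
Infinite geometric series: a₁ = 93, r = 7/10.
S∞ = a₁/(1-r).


S∞ = a₁/(1-r) = 93/(1 - 7/10)
= 93/(3/10)
= 310

S∞ = 310


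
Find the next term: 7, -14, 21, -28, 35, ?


Pattern: alternating sign, magnitude arithmetic (d=7)
Terms: 7, -14, 21, -28, 35
Next term = -42

Next term = -42


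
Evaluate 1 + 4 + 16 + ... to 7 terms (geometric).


Sₙ = 1×(4^7 - 1)/(4 - 1)
= 1×(16384 - 1)/3
= 1×16383/3
= 5461

S_7 = 5461


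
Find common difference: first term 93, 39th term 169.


d = (aₙ - a₁)/(n-1)
= (169 - 93)/(39-1)
= 76/38 = 2

d = 2


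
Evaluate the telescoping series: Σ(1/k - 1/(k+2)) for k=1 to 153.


Telescoping with gap 2: two head and two tail terms survive.
= (1 + 1/2) - (1/154 + 1/155)
= 3/2 - 1/154 - 1/155 = 17748/11935

Sum = 17748/11935


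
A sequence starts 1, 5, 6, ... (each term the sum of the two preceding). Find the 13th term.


Computing iteratively: 1, 5, 6, 11, 17, 28, 45, 73, 118, 191, 309, 500, ...
a_13 = 809

a_13 = 809


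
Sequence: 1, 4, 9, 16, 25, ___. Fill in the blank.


Pattern: perfect squares: n²
Terms: 1, 4, 9, 16, 25
Next term = 36

Next term = 36


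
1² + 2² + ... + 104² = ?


n = 104
n(n+1)(2n+1)/6 = 104×105×209/6
= 2282280/6 = 380380

Σk² = 380380


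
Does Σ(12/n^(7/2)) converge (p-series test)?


p-series test: Σ c/n^p converges if p > 1, diverges if p ≤ 1 (constant c > 0 doesn't affect convergence).
p = 7/2
7/2 > 1 → CONVERGES

Converges (p = 7/2 > 1)


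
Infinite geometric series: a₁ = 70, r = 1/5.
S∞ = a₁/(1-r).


S∞ = a₁/(1-r) = 70/(1 - 1/5)
= 70/(4/5)
= 175/2

S∞ = 175/2


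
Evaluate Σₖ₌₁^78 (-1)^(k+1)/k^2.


S = 1 - 1/4 + 1/9 - 1/16 + 1/25 - 1/36 + 1/49 - 1/64 ± ...
= 0.8224
(Full series converges to +π²/12 ≈ +0.8225)

S_78 = 0.8224


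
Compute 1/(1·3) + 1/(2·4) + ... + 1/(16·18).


1/(k(k+2)) = (1/2)·(1/k - 1/(k+2)) (partial fractions)
Telescoping: Σ = (1/2)·(1 + 1/2 - 1/17 - 1/18) = 106/153

Sum = 106/153


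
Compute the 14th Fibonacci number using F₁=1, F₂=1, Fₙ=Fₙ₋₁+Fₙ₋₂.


Fibonacci sequence: 1, 1, 2, 3, 5, 8, 13, 21, 34, 55, 89, ...
F(14) = 377

F(14) = 377


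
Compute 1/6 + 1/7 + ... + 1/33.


Σₖ₌6^33 1/k = 1/6 + 1/7 + 1/8 + ... + 1/33
= 23701413189829/13127595717600
≈ 1.8055

Sum = 23701413189829/13127595717600 ≈ 1.8055


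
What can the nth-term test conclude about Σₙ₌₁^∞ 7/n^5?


lim(n→∞) 7/n^5 = 0
lim aₙ = 0 → nth-term test is INCONCLUSIVE
(Need other tests; this is actually a convergent p-series with p=5 > 1)

Inconclusive (lim aₙ = 0; need another test)


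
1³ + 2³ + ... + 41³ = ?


n(n+1)/2 = 41×42/2 = 861
Σk³ = 861² = 741321

Σk³ = 741321


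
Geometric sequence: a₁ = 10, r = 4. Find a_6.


aₙ = a₁·r^(n-1)
= 10×4^5
= 10×1024
= 10240

a_6 = 10240


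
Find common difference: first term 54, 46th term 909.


d = (aₙ - a₁)/(n-1)
= (909 - 54)/(46-1)
= 855/45 = 19

d = 19


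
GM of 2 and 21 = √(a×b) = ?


GM = √(2×21) = √42 = 6.4807

GM = 6.4807


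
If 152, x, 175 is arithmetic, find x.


AM = (152 + 175)/2 = 327/2 = 163.5

AM = 163.5


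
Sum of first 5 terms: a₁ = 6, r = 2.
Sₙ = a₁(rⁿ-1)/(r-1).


Sₙ = 6×(2^5 - 1)/(2 - 1)
= 6×(32 - 1)/1
= 6×31/1
= 186

S_5 = 186


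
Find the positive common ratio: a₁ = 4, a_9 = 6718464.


r^(n-1) = aₙ/a₁
r^8 = 6718464/4 = 1679616
r = 1679616^(1/8)
= ±6; taking r > 0 gives r = 6

r = 6


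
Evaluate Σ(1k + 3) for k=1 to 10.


Σ(1k+3) = 1·Σk + 3·n
= 1·55 + 3·10
= 55 + 30 = 85

Σ = 85


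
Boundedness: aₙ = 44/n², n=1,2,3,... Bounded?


a₁ = 44, a₂ = 44/4, a₃ = 44/9, ...
0 < aₙ ≤ 44 for all n ≥ 1
The sequence IS bounded

Bounded (0 < aₙ ≤ 44)


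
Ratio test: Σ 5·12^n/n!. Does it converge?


aₙ = 5·12^n/n!
a_{n+1}/aₙ = 12^(n+1)/(n+1)! × n!/12^n  (constant 5 cancels)
= 12/(n+1)
L = lim(n→∞) 12/(n+1) = 0
L < 1 → series CONVERGES

Converges (ratio test: L = 0 < 1)


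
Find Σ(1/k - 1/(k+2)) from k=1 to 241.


Telescoping with gap 2: two head and two tail terms survive.
= (1 + 1/2) - (1/242 + 1/243)
= 3/2 - 1/242 - 1/243 = 43862/29403

Sum = 43862/29403


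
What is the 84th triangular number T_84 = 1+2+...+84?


n(n+1)/2 = 84×85/2 = 7140/2 = 3570

Σk = 3570


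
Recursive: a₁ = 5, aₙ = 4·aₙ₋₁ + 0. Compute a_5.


Computing step by step:
a_1 = 5
a_2 = 20
a_3 = 80
a_4 = 320
a_5 = 1280


a_5 = 1280


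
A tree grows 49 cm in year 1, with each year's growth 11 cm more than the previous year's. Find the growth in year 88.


aₙ = a₁ + (n-1)d
= 49 + (88-1)×11
= 49 + 957
= 1006

a_88 = 1006


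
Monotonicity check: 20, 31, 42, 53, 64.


Differences: 11, 11, 11, 11
All differences > 0 → strictly INCREASING

Monotonically increasing


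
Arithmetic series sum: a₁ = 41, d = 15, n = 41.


aₙ = 41 + (41-1)×15 = 641
Sₙ = n(a₁+aₙ)/2 = 41×(41+641)/2
= 41×682/2 = 13981

S_41 = 13981


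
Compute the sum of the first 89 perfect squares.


n = 89
n(n+1)(2n+1)/6 = 89×90×179/6
= 1433790/6 = 238965

Σk² = 238965


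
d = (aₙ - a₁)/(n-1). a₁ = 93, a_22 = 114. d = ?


d = (aₙ - a₁)/(n-1)
= (114 - 93)/(22-1)
= 21/21 = 1

d = 1


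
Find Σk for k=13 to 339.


Σₖ₌13^339 k = Σₖ₌₁^339 k − Σₖ₌₁^12 k
= 339·340/2 − 12·13/2
= 57630 − 78 = 57552

Σk = 57552


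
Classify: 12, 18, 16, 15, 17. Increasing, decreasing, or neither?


Differences: 6, -2, -1, 2
Difference at position 1 is +6 (> 0) but position 2 is -2 (< 0) — sequence both rises and falls
→ NOT monotonic

Not monotonic


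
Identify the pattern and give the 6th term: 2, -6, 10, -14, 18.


Pattern: alternating sign, magnitude arithmetic (d=4)
Terms: 2, -6, 10, -14, 18
Next term = -22

Next term = -22


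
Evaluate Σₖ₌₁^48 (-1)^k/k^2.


S = -1 + 1/4 - 1/9 + 1/16 - 1/25 + 1/36 - 1/49 + 1/64 ± ...
= -0.8223
(Full series converges to -π²/12 ≈ -0.8225)

S_48 = -0.8223


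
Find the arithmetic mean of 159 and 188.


AM = (159 + 188)/2 = 347/2 = 173.5

AM = 173.5


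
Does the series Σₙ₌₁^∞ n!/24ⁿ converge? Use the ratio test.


aₙ = n!/24^n
a_{n+1}/aₙ = (n+1)!/24^(n+1) × 24^n/n!
= (n+1)/24
L = lim(n→∞) (n+1)/24 = ∞
L > 1 → series DIVERGES

Diverges (ratio test: L = ∞ > 1)


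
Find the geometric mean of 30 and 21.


GM = √(30×21) = √630 = 25.0998

GM = 25.0998


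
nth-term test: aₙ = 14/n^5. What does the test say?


lim(n→∞) 14/n^5 = 0
lim aₙ = 0 → nth-term test is INCONCLUSIVE
(Need other tests; this is actually a convergent p-series with p=5 > 1)

Inconclusive (lim aₙ = 0; need another test)


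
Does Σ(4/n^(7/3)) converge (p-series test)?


p-series test: Σ c/n^p converges if p > 1, diverges if p ≤ 1 (constant c > 0 doesn't affect convergence).
p = 7/3
7/3 > 1 → CONVERGES

Converges (p = 7/3 > 1)


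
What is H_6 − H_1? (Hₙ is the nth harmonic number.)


Σₖ₌2^6 1/k = 1/2 + 1/3 + 1/4 + 1/5 + 1/6
= 29/20
≈ 1.45

Sum = 29/20 ≈ 1.45


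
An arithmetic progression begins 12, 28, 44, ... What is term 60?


aₙ = a₁ + (n-1)d
= 12 + (60-1)×16
= 12 + 944
= 956

a_60 = 956


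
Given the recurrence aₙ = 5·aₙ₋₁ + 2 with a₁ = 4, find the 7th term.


Computing step by step:
a_1 = 4
a_2 = 22
a_3 = 112
a_4 = 562
a_5 = 2812
a_6 = 14062
a_7 = 70312


a_7 = 70312


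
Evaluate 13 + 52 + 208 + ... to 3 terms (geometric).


Sₙ = 13×(4^3 - 1)/(4 - 1)
= 13×(64 - 1)/3
= 13×63/3
= 273

S_3 = 273


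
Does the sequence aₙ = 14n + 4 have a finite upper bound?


aₙ = 14n + 4 → as n→∞, aₙ→∞
No finite upper bound exists
The sequence is UNBOUNDED

Unbounded (aₙ → ∞ as n → ∞)


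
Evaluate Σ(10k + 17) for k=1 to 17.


Σ(10k+17) = 10·Σk + 17·n
= 10·153 + 17·17
= 1530 + 289 = 1819

Σ = 1819


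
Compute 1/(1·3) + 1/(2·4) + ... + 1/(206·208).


1/(k(k+2)) = (1/2)·(1/k - 1/(k+2)) (partial fractions)
Telescoping: Σ = (1/2)·(1 + 1/2 - 1/207 - 1/208) = 64169/86112

Sum = 64169/86112


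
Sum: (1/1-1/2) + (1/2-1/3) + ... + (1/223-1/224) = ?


Telescoping: adjacent terms cancel.
= 1/1 - 1/224
= 1 - 1/224 = 223/224

Sum = 223/224


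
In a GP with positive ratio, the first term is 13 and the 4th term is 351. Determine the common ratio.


r^(n-1) = aₙ/a₁
r^3 = 351/13 = 27
r = 27^(1/3)
= 3

r = 3


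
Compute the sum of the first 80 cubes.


n(n+1)/2 = 80×81/2 = 3240
Σk³ = 3240² = 10497600

Σk³ = 10497600


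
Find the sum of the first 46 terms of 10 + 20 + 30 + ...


aₙ = 10 + (46-1)×10 = 460
Sₙ = n(a₁+aₙ)/2 = 46×(10+460)/2
= 46×470/2 = 10810

S_46 = 10810


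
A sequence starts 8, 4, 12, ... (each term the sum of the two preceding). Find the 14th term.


Computing iteratively: 8, 4, 12, 16, 28, 44, 72, 116, 188, 304, 492, 796, ...
a_14 = 2084

a_14 = 2084


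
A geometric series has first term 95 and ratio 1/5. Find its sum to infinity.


S∞ = a₁/(1-r) = 95/(1 - 1/5)
= 95/(4/5)
= 475/4

S∞ = 475/4


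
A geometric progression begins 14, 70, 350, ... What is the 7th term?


aₙ = a₁·r^(n-1)
= 14×5^6
= 14×15625
= 218750

a_7 = 218750


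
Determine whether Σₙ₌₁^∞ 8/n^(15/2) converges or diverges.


p-series test: Σ c/n^p converges if p > 1, diverges if p ≤ 1 (constant c > 0 doesn't affect convergence).
p = 15/2
15/2 > 1 → CONVERGES

Converges (p = 15/2 > 1)


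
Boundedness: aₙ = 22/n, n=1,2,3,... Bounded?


a₁ = 22, a₂ = 22/2, a₃ = 22/3, ...
0 < aₙ ≤ 22 for all n ≥ 1
Lower bound: 0, Upper bound: 22
The sequence IS bounded

Bounded (0 < aₙ ≤ 22)


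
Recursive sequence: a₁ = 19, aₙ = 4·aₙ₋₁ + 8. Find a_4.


Computing step by step:
a_1 = 19
a_2 = 84
a_3 = 344
a_4 = 1384


a_4 = 1384


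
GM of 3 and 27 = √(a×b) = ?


GM = √(3×27) = √81 = 9

GM = 9


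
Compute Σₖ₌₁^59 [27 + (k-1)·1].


aₙ = 27 + (59-1)×1 = 85
Sₙ = n(a₁+aₙ)/2 = 59×(27+85)/2
= 59×112/2 = 3304

S_59 = 3304


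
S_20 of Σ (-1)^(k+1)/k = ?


S = 1 - 1/2 + 1/3 - 1/4 + 1/5 - 1/6 + 1/7 - 1/8 ± ...
= 0.6688
(Full series converges to +ln(2) ≈ +0.6931)

S_20 = 0.6688


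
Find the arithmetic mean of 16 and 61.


AM = (16 + 61)/2 = 77/2 = 38.5

AM = 38.5


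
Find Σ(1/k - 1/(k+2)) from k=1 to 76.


Telescoping with gap 2: two head and two tail terms survive.
= (1 + 1/2) - (1/77 + 1/78)
= 3/2 - 1/77 - 1/78 = 4427/3003

Sum = 4427/3003


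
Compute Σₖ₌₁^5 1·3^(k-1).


Sₙ = 1×(3^5 - 1)/(3 - 1)
= 1×(243 - 1)/2
= 1×242/2
= 121

S_5 = 121


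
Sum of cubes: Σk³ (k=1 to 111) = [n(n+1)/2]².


n(n+1)/2 = 111×112/2 = 6216
Σk³ = 6216² = 38638656

Σk³ = 38638656


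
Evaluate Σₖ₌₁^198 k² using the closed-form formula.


n = 198
n(n+1)(2n+1)/6 = 198×199×397/6
= 15642594/6 = 2607099

Σk² = 2607099


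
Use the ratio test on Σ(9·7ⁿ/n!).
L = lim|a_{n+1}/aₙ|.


aₙ = 9·7^n/n!
a_{n+1}/aₙ = 7^(n+1)/(n+1)! × n!/7^n  (constant 9 cancels)
= 7/(n+1)
L = lim(n→∞) 7/(n+1) = 0
L < 1 → series CONVERGES

Converges (ratio test: L = 0 < 1)


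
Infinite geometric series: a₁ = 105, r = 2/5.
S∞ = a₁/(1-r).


S∞ = a₁/(1-r) = 105/(1 - 2/5)
= 105/(3/5)
= 175

S∞ = 175


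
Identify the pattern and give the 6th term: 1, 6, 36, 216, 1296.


Pattern: geometric (r=6)
Terms: 1, 6, 36, 216, 1296
Next term = 7776

Next term = 7776


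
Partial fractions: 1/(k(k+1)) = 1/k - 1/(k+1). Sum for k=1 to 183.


1/(k(k+1)) = 1/k - 1/(k+1) (partial fractions)
Telescoping: Σ = 1 - 1/184 = 183/184

Sum = 183/184


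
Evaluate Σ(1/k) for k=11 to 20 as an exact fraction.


Σₖ₌11^20 1/k = 1/11 + 1/12 + 1/13 + 1/14 + 1/15 + 1/16 + 1/17 + 1/18 + 1/19 + 1/20
= 155685007/232792560
≈ 0.6688

Sum = 155685007/232792560 ≈ 0.6688


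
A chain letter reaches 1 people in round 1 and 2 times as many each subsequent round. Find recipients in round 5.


aₙ = a₁·r^(n-1)
= 1×2^4
= 1×16
= 16

a_5 = 16


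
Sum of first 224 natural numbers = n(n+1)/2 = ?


n(n+1)/2 = 224×225/2 = 50400/2 = 25200

Σk = 25200


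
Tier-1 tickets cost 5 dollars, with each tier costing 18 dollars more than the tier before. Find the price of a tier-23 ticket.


aₙ = a₁ + (n-1)d
= 5 + (23-1)×18
= 5 + 396
= 401

a_23 = 401


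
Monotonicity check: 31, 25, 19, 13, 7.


Differences: -6, -6, -6, -6
All differences < 0 → strictly DECREASING

Monotonically decreasing


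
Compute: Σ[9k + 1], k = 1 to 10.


Σ(9k+1) = 9·Σk + 1·n
= 9·55 + 1·10
= 495 + 10 = 505

Σ = 505


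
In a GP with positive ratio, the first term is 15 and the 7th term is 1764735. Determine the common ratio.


r^(n-1) = aₙ/a₁
r^6 = 1764735/15 = 117649
r = 117649^(1/6)
= ±7; taking r > 0 gives r = 7

r = 7


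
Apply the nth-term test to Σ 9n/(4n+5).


lim(n→∞) 9n/(4n+5) = 9/4 = 9/4  (divide numerator and denominator by n)
lim aₙ = 9/4 ≠ 0 → series DIVERGES

Diverges (lim aₙ = 9/4 ≠ 0)


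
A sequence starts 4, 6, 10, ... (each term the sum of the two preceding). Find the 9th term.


Computing iteratively: 4, 6, 10, 16, 26, 42, 68, 110, 178
a_9 = 178

a_9 = 178


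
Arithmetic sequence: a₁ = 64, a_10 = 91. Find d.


d = (aₙ - a₁)/(n-1)
= (91 - 64)/(10-1)
= 27/9 = 3

d = 3


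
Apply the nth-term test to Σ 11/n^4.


lim(n→∞) 11/n^4 = 0
lim aₙ = 0 → nth-term test is INCONCLUSIVE
(Need other tests; this is actually a convergent p-series with p=4 > 1)

Inconclusive (lim aₙ = 0; need another test)


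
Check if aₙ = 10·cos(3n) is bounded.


For all n, -1 ≤ cos(3n) ≤ 1, so -10 ≤ 10·cos(3n) ≤ 10
Lower bound: -10, Upper bound: 10
The sequence IS bounded

Bounded (-10 ≤ aₙ ≤ 10)


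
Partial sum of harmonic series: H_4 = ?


H_4 = 1/1 + 1/2 + 1/3 + 1/4
= 25/12
≈ 2.0833

H_4 = 25/12 ≈ 2.0833


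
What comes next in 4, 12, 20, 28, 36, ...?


Pattern: arithmetic (d=8)
Terms: 4, 12, 20, 28, 36
Next term = 44

Next term = 44


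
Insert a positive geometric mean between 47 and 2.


GM = √(47×2) = √94 = 9.6954

GM = 9.6954


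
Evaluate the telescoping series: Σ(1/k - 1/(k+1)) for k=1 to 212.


Telescoping: adjacent terms cancel.
= 1/1 - 1/213
= 1 - 1/213 = 212/213

Sum = 212/213


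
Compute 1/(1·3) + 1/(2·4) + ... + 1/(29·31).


1/(k(k+2)) = (1/2)·(1/k - 1/(k+2)) (partial fractions)
Telescoping: Σ = (1/2)·(1 + 1/2 - 1/30 - 1/31) = 667/930

Sum = 667/930


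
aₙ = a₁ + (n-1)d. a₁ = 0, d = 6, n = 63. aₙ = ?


aₙ = a₁ + (n-1)d
= 0 + (63-1)×6
= 0 + 372
= 372

a_63 = 372


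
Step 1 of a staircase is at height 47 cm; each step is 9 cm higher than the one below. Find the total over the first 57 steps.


aₙ = 47 + (57-1)×9 = 551
Sₙ = n(a₁+aₙ)/2 = 57×(47+551)/2
= 57×598/2 = 17043

S_57 = 17043


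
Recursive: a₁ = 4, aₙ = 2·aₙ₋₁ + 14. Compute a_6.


Computing step by step:
a_1 = 4
a_2 = 22
a_3 = 58
a_4 = 130
a_5 = 274
a_6 = 562


a_6 = 562


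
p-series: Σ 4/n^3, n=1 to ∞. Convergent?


p-series test: Σ c/n^p converges if p > 1, diverges if p ≤ 1 (constant c > 0 doesn't affect convergence).
p = 3
3 > 1 → CONVERGES

Converges (p = 3 > 1)


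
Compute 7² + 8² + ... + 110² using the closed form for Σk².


Σₖ₌7^110 k² = Σₖ₌₁^110 k² − Σₖ₌₁^6 k²
= 110·111·221/6 − 6·7·13/6
= 449735 − 91 = 449644

Σk² = 449644


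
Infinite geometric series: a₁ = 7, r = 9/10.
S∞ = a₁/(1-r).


S∞ = a₁/(1-r) = 7/(1 - 9/10)
= 7/(1/10)
= 70

S∞ = 70


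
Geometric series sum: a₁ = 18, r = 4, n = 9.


Sₙ = 18×(4^9 - 1)/(4 - 1)
= 18×(262144 - 1)/3
= 18×262143/3
= 1572858

S_9 = 1572858


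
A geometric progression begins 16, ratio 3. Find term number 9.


aₙ = a₁·r^(n-1)
= 16×3^8
= 16×6561
= 104976

a_9 = 104976


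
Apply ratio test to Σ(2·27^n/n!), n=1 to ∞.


aₙ = 2·27^n/n!
a_{n+1}/aₙ = 27^(n+1)/(n+1)! × n!/27^n  (constant 2 cancels)
= 27/(n+1)
L = lim(n→∞) 27/(n+1) = 0
L < 1 → series CONVERGES

Converges (ratio test: L = 0 < 1)


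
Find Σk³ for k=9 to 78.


Σₖ₌9^78 k³ = [78·79/2]² − [8·9/2]²
= 9492561 − 1296 = 9491265

Σk³ = 9491265


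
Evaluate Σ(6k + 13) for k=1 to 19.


Σ(6k+13) = 6·Σk + 13·n
= 6·190 + 13·19
= 1140 + 247 = 1387

Σ = 1387


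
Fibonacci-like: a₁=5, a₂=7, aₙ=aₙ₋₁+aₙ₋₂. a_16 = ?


Computing iteratively: 5, 7, 12, 19, 31, 50, 81, 131, 212, 343, 555, 898, ...
a_16 = 6155

a_16 = 6155


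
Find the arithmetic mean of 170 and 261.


AM = (170 + 261)/2 = 431/2 = 215.5

AM = 215.5


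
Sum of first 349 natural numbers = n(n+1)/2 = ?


n(n+1)/2 = 349×350/2 = 122150/2 = 61075

Σk = 61075


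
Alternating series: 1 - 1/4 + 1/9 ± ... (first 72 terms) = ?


S = 1 - 1/4 + 1/9 - 1/16 + 1/25 - 1/36 + 1/49 - 1/64 ± ...
= 0.8224
(Full series converges to +π²/12 ≈ +0.8225)

S_72 = 0.8224


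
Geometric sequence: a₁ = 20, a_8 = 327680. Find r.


r^(n-1) = aₙ/a₁
r^7 = 327680/20 = 16384
r = 16384^(1/7)
= 4

r = 4


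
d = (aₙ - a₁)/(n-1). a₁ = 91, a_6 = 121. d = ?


d = (aₙ - a₁)/(n-1)
= (121 - 91)/(6-1)
= 30/5 = 6

d = 6


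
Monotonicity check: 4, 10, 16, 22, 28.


Differences: 6, 6, 6, 6
All differences > 0 → strictly INCREASING

Monotonically increasing


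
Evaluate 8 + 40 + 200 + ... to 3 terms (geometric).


Sₙ = 8×(5^3 - 1)/(5 - 1)
= 8×(125 - 1)/4
= 8×124/4
= 248

S_3 = 248


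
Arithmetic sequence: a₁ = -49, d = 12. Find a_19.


aₙ = a₁ + (n-1)d
= -49 + (19-1)×12
= -49 + 216
= 167

a_19 = 167


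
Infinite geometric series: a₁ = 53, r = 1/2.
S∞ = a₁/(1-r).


S∞ = a₁/(1-r) = 53/(1 - 1/2)
= 53/(1/2)
= 106

S∞ = 106


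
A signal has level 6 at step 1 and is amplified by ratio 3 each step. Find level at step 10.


aₙ = a₁·r^(n-1)
= 6×3^9
= 6×19683
= 118098

a_10 = 118098


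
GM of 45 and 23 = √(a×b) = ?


GM = √(45×23) = √1035 = 32.1714

GM = 32.1714


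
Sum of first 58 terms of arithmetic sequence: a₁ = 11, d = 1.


aₙ = 11 + (58-1)×1 = 68
Sₙ = n(a₁+aₙ)/2 = 58×(11+68)/2
= 58×79/2 = 2291

S_58 = 2291


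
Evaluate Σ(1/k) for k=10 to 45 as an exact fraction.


Σₖ₌10^45 1/k = 1/10 + 1/11 + 1/12 + ... + 1/45
= 14750885361090924169/9419588158802421600
≈ 1.566

Sum = 14750885361090924169/9419588158802421600 ≈ 1.566


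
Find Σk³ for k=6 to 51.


Σₖ₌6^51 k³ = [51·52/2]² − [5·6/2]²
= 1758276 − 225 = 1758051

Σk³ = 1758051


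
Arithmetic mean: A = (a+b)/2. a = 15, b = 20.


AM = (15 + 20)/2 = 35/2 = 17.5

AM = 17.5


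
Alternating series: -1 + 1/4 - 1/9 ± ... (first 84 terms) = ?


S = -1 + 1/4 - 1/9 + 1/16 - 1/25 + 1/36 - 1/49 + 1/64 ± ...
= -0.8224
(Full series converges to -π²/12 ≈ -0.8225)

S_84 = -0.8224


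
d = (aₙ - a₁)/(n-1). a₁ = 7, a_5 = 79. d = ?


d = (aₙ - a₁)/(n-1)
= (79 - 7)/(5-1)
= 72/4 = 18

d = 18


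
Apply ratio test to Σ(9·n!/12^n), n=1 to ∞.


aₙ = 9·n!/12^n
a_{n+1}/aₙ = (n+1)!/12^(n+1) × 12^n/n!  (constant 9 cancels)
= (n+1)/12
L = lim(n→∞) (n+1)/12 = ∞
L > 1 → series DIVERGES

Diverges (ratio test: L = ∞ > 1)


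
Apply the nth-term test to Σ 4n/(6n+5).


lim(n→∞) 4n/(6n+5) = 4/6 = 2/3  (divide numerator and denominator by n)
lim aₙ = 2/3 ≠ 0 → series DIVERGES

Diverges (lim aₙ = 2/3 ≠ 0)


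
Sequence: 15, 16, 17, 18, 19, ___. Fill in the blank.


Pattern: arithmetic (d=1)
Terms: 15, 16, 17, 18, 19
Next term = 20

Next term = 20


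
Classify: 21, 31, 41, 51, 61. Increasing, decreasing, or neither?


Differences: 10, 10, 10, 10
All differences > 0 → strictly INCREASING

Monotonically increasing


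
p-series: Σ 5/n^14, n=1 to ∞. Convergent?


p-series test: Σ c/n^p converges if p > 1, diverges if p ≤ 1 (constant c > 0 doesn't affect convergence).
p = 14
14 > 1 → CONVERGES

Converges (p = 14 > 1)


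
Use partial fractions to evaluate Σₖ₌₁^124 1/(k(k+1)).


1/(k(k+1)) = 1/k - 1/(k+1) (partial fractions)
Telescoping: Σ = 1 - 1/125 = 124/125

Sum = 124/125


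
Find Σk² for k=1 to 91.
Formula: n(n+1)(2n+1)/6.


n = 91
n(n+1)(2n+1)/6 = 91×92×183/6
= 1532076/6 = 255346

Σk² = 255346


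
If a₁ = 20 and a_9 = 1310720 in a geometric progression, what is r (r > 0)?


r^(n-1) = aₙ/a₁
r^8 = 1310720/20 = 65536
r = 65536^(1/8)
= ±4; taking r > 0 gives r = 4

r = 4


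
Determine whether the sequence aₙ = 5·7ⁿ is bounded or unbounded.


aₙ = 5·7ⁿ → as n→∞, aₙ→∞ (since base 7 > 1)
No finite upper bound exists
The sequence is UNBOUNDED

Unbounded (aₙ → ∞ as n → ∞)


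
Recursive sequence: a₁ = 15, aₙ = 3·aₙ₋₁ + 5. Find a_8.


Computing step by step:
a_1 = 15
a_2 = 50
a_3 = 155
a_4 = 470
a_5 = 1415
a_6 = 4250
a_7 = 12755
a_8 = 38270


a_8 = 38270


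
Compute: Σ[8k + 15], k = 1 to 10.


Σ(8k+15) = 8·Σk + 15·n
= 8·55 + 15·10
= 440 + 150 = 590

Σ = 590


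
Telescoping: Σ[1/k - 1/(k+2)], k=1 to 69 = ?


Telescoping with gap 2: two head and two tail terms survive.
= (1 + 1/2) - (1/70 + 1/71)
= 3/2 - 1/70 - 1/71 = 3657/2485

Sum = 3657/2485


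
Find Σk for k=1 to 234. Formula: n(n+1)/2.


n(n+1)/2 = 234×235/2 = 54990/2 = 27495

Σk = 27495


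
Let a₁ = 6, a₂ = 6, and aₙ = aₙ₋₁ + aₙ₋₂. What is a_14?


Computing iteratively: 6, 6, 12, 18, 30, 48, 78, 126, 204, 330, 534, 864, ...
a_14 = 2262

a_14 = 2262


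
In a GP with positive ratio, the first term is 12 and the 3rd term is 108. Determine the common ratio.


r^(n-1) = aₙ/a₁
r^2 = 108/12 = 9
r = 9^(1/2)
= ±3; taking r > 0 gives r = 3

r = 3


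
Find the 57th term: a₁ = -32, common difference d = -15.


aₙ = a₁ + (n-1)d
= -32 + (57-1)×-15
= -32 - 840
= -872

a_57 = -872


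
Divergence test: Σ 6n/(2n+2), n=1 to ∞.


lim(n→∞) 6n/(2n+2) = 6/2 = 3  (divide numerator and denominator by n)
lim aₙ = 3 ≠ 0 → series DIVERGES

Diverges (lim aₙ = 3 ≠ 0)


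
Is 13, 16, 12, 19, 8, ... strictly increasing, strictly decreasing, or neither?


Differences: 3, -4, 7, -11
Difference at position 1 is +3 (> 0) but position 2 is -4 (< 0) — sequence both rises and falls
→ NOT monotonic

Not monotonic


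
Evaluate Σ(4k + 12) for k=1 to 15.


Σ(4k+12) = 4·Σk + 12·n
= 4·120 + 12·15
= 480 + 180 = 660

Σ = 660


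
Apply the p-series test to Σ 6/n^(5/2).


p-series test: Σ c/n^p converges if p > 1, diverges if p ≤ 1 (constant c > 0 doesn't affect convergence).
p = 5/2
5/2 > 1 → CONVERGES

Converges (p = 5/2 > 1)


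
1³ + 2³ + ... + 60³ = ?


n(n+1)/2 = 60×61/2 = 1830
Σk³ = 1830² = 3348900

Σk³ = 3348900


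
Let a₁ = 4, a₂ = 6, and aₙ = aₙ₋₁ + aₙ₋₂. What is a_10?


Computing iteratively: 4, 6, 10, 16, 26, 42, 68, 110, 178, 288
a_10 = 288

a_10 = 288


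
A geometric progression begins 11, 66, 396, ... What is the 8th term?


aₙ = a₁·r^(n-1)
= 11×6^7
= 11×279936
= 3079296

a_8 = 3079296


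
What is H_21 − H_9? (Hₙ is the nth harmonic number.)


Σₖ₌10^21 1/k = 1/10 + 1/11 + 1/12 + ... + 1/21
= 190049623/232792560
≈ 0.8164

Sum = 190049623/232792560 ≈ 0.8164


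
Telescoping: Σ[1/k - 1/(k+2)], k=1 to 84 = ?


Telescoping with gap 2: two head and two tail terms survive.
= (1 + 1/2) - (1/85 + 1/86)
= 3/2 - 1/85 - 1/86 = 5397/3655

Sum = 5397/3655


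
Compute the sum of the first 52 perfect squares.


n = 52
n(n+1)(2n+1)/6 = 52×53×105/6
= 289380/6 = 48230

Σk² = 48230


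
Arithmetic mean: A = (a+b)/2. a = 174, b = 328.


AM = (174 + 328)/2 = 502/2 = 251

AM = 251


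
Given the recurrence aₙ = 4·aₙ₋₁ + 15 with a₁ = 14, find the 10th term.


Computing step by step:
a_1 = 14
a_2 = 71
a_3 = 299
a_4 = 1211
a_5 = 4859
a_6 = 19451
a_7 = 77819
a_8 = 311291
a_9 = 1245179
a_10 = 4980731


a_10 = 4980731


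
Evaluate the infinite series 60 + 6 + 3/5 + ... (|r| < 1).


S∞ = a₁/(1-r) = 60/(1 - 1/10)
= 60/(9/10)
= 200/3

S∞ = 200/3


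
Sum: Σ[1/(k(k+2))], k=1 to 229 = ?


1/(k(k+2)) = (1/2)·(1/k - 1/(k+2)) (partial fractions)
Telescoping: Σ = (1/2)·(1 + 1/2 - 1/230 - 1/231) = 39617/53130

Sum = 39617/53130


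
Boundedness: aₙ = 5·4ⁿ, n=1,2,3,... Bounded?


aₙ = 5·4ⁿ → as n→∞, aₙ→∞ (since base 4 > 1)
No finite upper bound exists
The sequence is UNBOUNDED

Unbounded (aₙ → ∞ as n → ∞)


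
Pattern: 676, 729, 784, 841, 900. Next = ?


Pattern: perfect squares: n²
Terms: 676, 729, 784, 841, 900
Next term = 961

Next term = 961


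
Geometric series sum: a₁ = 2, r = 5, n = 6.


Sₙ = 2×(5^6 - 1)/(5 - 1)
= 2×(15625 - 1)/4
= 2×15624/4
= 7812

S_6 = 7812


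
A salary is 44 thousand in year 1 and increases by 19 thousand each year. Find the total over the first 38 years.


aₙ = 44 + (38-1)×19 = 747
Sₙ = n(a₁+aₙ)/2 = 38×(44+747)/2
= 38×791/2 = 15029

S_38 = 15029


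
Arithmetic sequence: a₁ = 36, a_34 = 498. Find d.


d = (aₙ - a₁)/(n-1)
= (498 - 36)/(34-1)
= 462/33 = 14

d = 14


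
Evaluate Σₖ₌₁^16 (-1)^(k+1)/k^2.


S = 1 - 1/4 + 1/9 - 1/16 + 1/25 - 1/36 + 1/49 - 1/64 ± ...
= 0.8206
(Full series converges to +π²/12 ≈ +0.8225)

S_16 = 0.8206


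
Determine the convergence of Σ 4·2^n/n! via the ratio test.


aₙ = 4·2^n/n!
a_{n+1}/aₙ = 2^(n+1)/(n+1)! × n!/2^n  (constant 4 cancels)
= 2/(n+1)
L = lim(n→∞) 2/(n+1) = 0
L < 1 → series CONVERGES

Converges (ratio test: L = 0 < 1)


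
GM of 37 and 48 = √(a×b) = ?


GM = √(37×48) = √1776 = 42.1426

GM = 42.1426


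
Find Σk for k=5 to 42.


Σₖ₌5^42 k = Σₖ₌₁^42 k − Σₖ₌₁^4 k
= 42·43/2 − 4·5/2
= 903 − 10 = 893

Σk = 893


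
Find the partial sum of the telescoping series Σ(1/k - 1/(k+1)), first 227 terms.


Telescoping: adjacent terms cancel.
= 1/1 - 1/228
= 1 - 1/228 = 227/228

Sum = 227/228


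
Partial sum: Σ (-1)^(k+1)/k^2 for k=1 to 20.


S = 1 - 1/4 + 1/9 - 1/16 + 1/25 - 1/36 + 1/49 - 1/64 ± ...
= 0.8213
(Full series converges to +π²/12 ≈ +0.8225)

S_20 = 0.8213


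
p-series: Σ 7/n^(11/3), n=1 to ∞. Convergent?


p-series test: Σ c/n^p converges if p > 1, diverges if p ≤ 1 (constant c > 0 doesn't affect convergence).
p = 11/3
11/3 > 1 → CONVERGES

Converges (p = 11/3 > 1)


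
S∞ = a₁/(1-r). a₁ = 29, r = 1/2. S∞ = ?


S∞ = a₁/(1-r) = 29/(1 - 1/2)
= 29/(1/2)
= 58

S∞ = 58


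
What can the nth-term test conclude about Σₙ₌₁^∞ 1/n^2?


lim(n→∞) 1/n^2 = 0
lim aₙ = 0 → nth-term test is INCONCLUSIVE
(Need other tests; this is actually a convergent p-series with p=2 > 1)

Inconclusive (lim aₙ = 0; need another test)


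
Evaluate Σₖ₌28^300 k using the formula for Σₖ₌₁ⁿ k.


Σₖ₌28^300 k = Σₖ₌₁^300 k − Σₖ₌₁^27 k
= 300·301/2 − 27·28/2
= 45150 − 378 = 44772

Σk = 44772


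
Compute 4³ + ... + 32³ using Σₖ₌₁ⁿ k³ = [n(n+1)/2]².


Σₖ₌4^32 k³ = [32·33/2]² − [3·4/2]²
= 278784 − 36 = 278748

Σk³ = 278748


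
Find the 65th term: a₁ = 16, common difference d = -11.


aₙ = a₁ + (n-1)d
= 16 + (65-1)×-11
= 16 - 704
= -688

a_65 = -688


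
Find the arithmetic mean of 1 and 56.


AM = (1 + 56)/2 = 57/2 = 28.5

AM = 28.5


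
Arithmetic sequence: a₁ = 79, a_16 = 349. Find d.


d = (aₙ - a₁)/(n-1)
= (349 - 79)/(16-1)
= 270/15 = 18

d = 18


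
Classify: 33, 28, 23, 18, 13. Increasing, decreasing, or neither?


Differences: -5, -5, -5, -5
All differences < 0 → strictly DECREASING

Monotonically decreasing


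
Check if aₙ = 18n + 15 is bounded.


aₙ = 18n + 15 → as n→∞, aₙ→∞
No finite upper bound exists
The sequence is UNBOUNDED

Unbounded (aₙ → ∞ as n → ∞)


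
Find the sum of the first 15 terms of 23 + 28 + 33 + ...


aₙ = 23 + (15-1)×5 = 93
Sₙ = n(a₁+aₙ)/2 = 15×(23+93)/2
= 15×116/2 = 870

S_15 = 870


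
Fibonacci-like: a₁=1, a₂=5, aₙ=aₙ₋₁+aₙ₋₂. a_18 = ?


Computing iteratively: 1, 5, 6, 11, 17, 28, 45, 73, 118, 191, 309, 500, ...
a_18 = 8972

a_18 = 8972


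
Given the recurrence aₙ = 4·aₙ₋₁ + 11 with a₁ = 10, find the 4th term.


Computing step by step:
a_1 = 10
a_2 = 51
a_3 = 215
a_4 = 871


a_4 = 871


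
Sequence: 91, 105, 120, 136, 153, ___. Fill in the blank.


Pattern: triangular numbers: n(n+1)/2
Terms: 91, 105, 120, 136, 153
Next term = 171

Next term = 171


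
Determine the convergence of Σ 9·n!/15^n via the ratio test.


aₙ = 9·n!/15^n
a_{n+1}/aₙ = (n+1)!/15^(n+1) × 15^n/n!  (constant 9 cancels)
= (n+1)/15
L = lim(n→∞) (n+1)/15 = ∞
L > 1 → series DIVERGES

Diverges (ratio test: L = ∞ > 1)


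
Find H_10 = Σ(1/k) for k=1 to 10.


H_10 = 1/1 + 1/2 + 1/3 + 1/4 + 1/5 + 1/6 + 1/7 + 1/8 + 1/9 + 1/10
= 7381/2520
≈ 2.929

H_10 = 7381/2520 ≈ 2.929


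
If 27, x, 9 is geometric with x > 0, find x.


GM = √(27×9) = √243 = 15.5885

GM = 15.5885


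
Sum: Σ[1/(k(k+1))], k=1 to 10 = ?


1/(k(k+1)) = 1/k - 1/(k+1) (partial fractions)
Telescoping: Σ = 1 - 1/11 = 10/11

Sum = 10/11


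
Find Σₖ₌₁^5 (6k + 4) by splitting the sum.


Σ(6k+4) = 6·Σk + 4·n
= 6·15 + 4·5
= 90 + 20 = 110

Σ = 110


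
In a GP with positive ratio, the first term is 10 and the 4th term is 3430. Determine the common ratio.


r^(n-1) = aₙ/a₁
r^3 = 3430/10 = 343
r = 343^(1/3)
= 7

r = 7


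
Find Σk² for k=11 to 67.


Σₖ₌11^67 k² = Σₖ₌₁^67 k² − Σₖ₌₁^10 k²
= 67·68·135/6 − 10·11·21/6
= 102510 − 385 = 102125

Σk² = 102125


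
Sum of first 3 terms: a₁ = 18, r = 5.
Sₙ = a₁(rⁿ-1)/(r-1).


Sₙ = 18×(5^3 - 1)/(5 - 1)
= 18×(125 - 1)/4
= 18×124/4
= 558

S_3 = 558


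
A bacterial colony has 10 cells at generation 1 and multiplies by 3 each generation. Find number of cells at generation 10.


aₙ = a₁·r^(n-1)
= 10×3^9
= 10×19683
= 196830

a_10 = 196830


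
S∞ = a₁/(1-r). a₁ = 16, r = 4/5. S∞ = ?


S∞ = a₁/(1-r) = 16/(1 - 4/5)
= 16/(1/5)
= 80

S∞ = 80


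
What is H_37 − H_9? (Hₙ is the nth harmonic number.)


Σₖ₌10^37 1/k = 1/10 + 1/11 + 1/12 + ... + 1/37
= 95244204281299/69388720221600
≈ 1.3726

Sum = 95244204281299/69388720221600 ≈ 1.3726


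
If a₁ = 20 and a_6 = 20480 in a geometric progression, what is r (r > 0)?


r^(n-1) = aₙ/a₁
r^5 = 20480/20 = 1024
r = 1024^(1/5)
= 4

r = 4


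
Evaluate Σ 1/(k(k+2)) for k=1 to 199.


1/(k(k+2)) = (1/2)·(1/k - 1/(k+2)) (partial fractions)
Telescoping: Σ = (1/2)·(1 + 1/2 - 1/200 - 1/201) = 59899/80400

Sum = 59899/80400


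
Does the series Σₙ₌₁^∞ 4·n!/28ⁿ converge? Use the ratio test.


aₙ = 4·n!/28^n
a_{n+1}/aₙ = (n+1)!/28^(n+1) × 28^n/n!  (constant 4 cancels)
= (n+1)/28
L = lim(n→∞) (n+1)/28 = ∞
L > 1 → series DIVERGES

Diverges (ratio test: L = ∞ > 1)


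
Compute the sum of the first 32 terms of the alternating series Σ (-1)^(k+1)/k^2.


S = 1 - 1/4 + 1/9 - 1/16 + 1/25 - 1/36 + 1/49 - 1/64 ± ...
= 0.822
(Full series converges to +π²/12 ≈ +0.8225)

S_32 = 0.822


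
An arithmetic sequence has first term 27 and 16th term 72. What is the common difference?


d = (aₙ - a₁)/(n-1)
= (72 - 27)/(16-1)
= 45/15 = 3

d = 3


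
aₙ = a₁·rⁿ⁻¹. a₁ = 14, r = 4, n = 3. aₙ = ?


aₙ = a₁·r^(n-1)
= 14×4^2
= 14×16
= 224

a_3 = 224


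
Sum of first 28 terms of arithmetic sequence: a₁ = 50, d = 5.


aₙ = 50 + (28-1)×5 = 185
Sₙ = n(a₁+aₙ)/2 = 28×(50+185)/2
= 28×235/2 = 3290

S_28 = 3290


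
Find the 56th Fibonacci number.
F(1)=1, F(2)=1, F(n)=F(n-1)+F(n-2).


Fibonacci sequence: 1, 1, 2, 3, 5, 8, 13, 21, 34, 55, 89, ...
F(56) = 225851433717

F(56) = 225851433717


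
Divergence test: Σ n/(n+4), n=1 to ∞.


lim(n→∞) n/(n+4) = 1/1 = 1  (divide numerator and denominator by n)
lim aₙ = 1 ≠ 0 → series DIVERGES

Diverges (lim aₙ = 1 ≠ 0)


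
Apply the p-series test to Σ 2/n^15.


p-series test: Σ c/n^p converges if p > 1, diverges if p ≤ 1 (constant c > 0 doesn't affect convergence).
p = 15
15 > 1 → CONVERGES

Converges (p = 15 > 1)


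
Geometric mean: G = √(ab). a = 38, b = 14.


GM = √(38×14) = √532 = 23.0651

GM = 23.0651


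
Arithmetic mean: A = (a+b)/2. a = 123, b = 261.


AM = (123 + 261)/2 = 384/2 = 192

AM = 192


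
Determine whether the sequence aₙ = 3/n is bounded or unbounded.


a₁ = 3, a₂ = 3/2, a₃ = 3/3, ...
0 < aₙ ≤ 3 for all n ≥ 1
Lower bound: 0, Upper bound: 3
The sequence IS bounded

Bounded (0 < aₙ ≤ 3)


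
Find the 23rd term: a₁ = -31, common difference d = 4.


aₙ = a₁ + (n-1)d
= -31 + (23-1)×4
= -31 + 88
= 57

a_23 = 57


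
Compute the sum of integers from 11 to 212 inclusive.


Σₖ₌11^212 k = Σₖ₌₁^212 k − Σₖ₌₁^10 k
= 212·213/2 − 10·11/2
= 22578 − 55 = 22523

Σk = 22523


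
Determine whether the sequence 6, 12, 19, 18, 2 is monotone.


Differences: 6, 7, -1, -16
Difference at position 1 is +6 (> 0) but position 3 is -1 (< 0) — sequence both rises and falls
→ NOT monotonic

Not monotonic


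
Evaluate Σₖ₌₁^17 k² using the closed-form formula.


n = 17
n(n+1)(2n+1)/6 = 17×18×35/6
= 10710/6 = 1785

Σk² = 1785


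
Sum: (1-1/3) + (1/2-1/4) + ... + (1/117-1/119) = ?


Telescoping with gap 2: two head and two tail terms survive.
= (1 + 1/2) - (1/118 + 1/119)
= 3/2 - 1/118 - 1/119 = 10413/7021

Sum = 10413/7021


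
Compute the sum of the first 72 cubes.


n(n+1)/2 = 72×73/2 = 2628
Σk³ = 2628² = 6906384

Σk³ = 6906384
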